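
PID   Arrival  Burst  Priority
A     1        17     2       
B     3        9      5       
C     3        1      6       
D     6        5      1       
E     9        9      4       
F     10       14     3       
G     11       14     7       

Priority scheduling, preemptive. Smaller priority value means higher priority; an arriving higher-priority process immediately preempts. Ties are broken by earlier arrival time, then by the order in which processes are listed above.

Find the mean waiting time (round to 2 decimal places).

26.57

Gantt: | idle 0-1 | A 1-6 | D 6-11 | A 11-23 | F 23-37 | E 37-46 | B 46-55 | C 55-56 | G 56-70 |
Completion: A=23  B=55  C=56  D=11  E=46  F=37  G=70
Waiting times: A=5, B=43, C=52, D=0, E=28, F=13, G=45
Average waiting = (5+43+52+0+28+13+45) / 7 = 186/7 = 26.57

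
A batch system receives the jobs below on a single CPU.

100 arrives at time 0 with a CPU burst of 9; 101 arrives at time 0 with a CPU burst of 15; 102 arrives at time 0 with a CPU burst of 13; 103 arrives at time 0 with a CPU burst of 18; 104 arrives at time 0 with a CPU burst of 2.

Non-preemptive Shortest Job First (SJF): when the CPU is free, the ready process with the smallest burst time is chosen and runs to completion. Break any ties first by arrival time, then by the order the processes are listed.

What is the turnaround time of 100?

11

Timeline: | 104 0-2 | 100 2-11 | 102 11-24 | 101 24-39 | 103 39-57 |
Completion: 100=11  101=39  102=24  103=57  104=2
Turnaround (C−A): 100=11  101=39  102=24  103=57  104=2
Turnaround(100) = completion − arrival = 11 − 0 = 11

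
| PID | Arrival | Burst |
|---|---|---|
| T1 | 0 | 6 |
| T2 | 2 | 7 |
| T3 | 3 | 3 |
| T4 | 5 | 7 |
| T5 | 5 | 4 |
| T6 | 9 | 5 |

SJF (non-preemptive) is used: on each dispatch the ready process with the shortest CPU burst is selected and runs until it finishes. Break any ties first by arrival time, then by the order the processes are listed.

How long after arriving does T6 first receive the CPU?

4

Gantt: | T1 0-6 | T3 6-9 | T5 9-13 | T6 13-18 | T2 18-25 | T4 25-32 |
Completion: T1=6  T2=25  T3=9  T4=32  T5=13  T6=18
Response(T6) = first start − arrival = 13 − 9 = 4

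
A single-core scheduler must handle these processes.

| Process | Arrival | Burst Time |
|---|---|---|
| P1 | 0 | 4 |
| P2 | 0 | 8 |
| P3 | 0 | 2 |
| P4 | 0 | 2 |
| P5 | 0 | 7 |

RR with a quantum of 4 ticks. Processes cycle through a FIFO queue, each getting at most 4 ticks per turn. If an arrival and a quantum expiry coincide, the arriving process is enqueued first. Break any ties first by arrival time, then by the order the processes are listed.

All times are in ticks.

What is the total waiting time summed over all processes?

46

Gantt: | P1 0-4 | P2 4-8 | P3 8-10 | P4 10-12 | P5 12-16 | P2 16-20 | P5 20-23 |
Completion: P1=4  P2=20  P3=10  P4=12  P5=23
Waiting = turnaround − burst: P1=0, P2=12, P3=8, P4=10, P5=16
Total waiting = 0 + 12 + 8 + 10 + 16 = 46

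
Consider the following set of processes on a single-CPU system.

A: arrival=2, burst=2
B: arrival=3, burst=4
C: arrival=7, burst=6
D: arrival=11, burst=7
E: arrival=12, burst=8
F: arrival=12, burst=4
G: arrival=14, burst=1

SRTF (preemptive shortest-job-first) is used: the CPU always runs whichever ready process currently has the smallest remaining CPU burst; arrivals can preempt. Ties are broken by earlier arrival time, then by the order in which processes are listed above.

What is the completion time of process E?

Schedule: | idle 0-2 | A 2-4 | B 4-8 | C 8-14 | G 14-15 | F 15-19 | D 19-26 | E 26-34 |
Completion: A=4  B=8  C=14  D=26  E=34  F=19  G=15
Turnaround (C−A): A=2  B=5  C=7  D=15  E=22  F=7  G=1

34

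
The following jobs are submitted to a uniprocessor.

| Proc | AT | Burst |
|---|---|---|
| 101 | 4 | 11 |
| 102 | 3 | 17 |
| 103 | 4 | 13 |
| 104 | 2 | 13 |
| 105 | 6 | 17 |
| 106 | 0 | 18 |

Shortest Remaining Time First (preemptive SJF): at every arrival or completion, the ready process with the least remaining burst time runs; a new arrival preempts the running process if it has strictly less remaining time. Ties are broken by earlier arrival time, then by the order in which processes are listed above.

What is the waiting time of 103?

22

Timeline: | 106 0-2 | 104 2-15 | 101 15-26 | 103 26-39 | 106 39-55 | 102 55-72 | 105 72-89 |
Completion: 101=26  102=72  103=39  104=15  105=89  106=55
Turnaround (C−A): 101=22  102=69  103=35  104=13  105=83  106=55
Waiting(103) = turnaround − burst = 35 − 13 = 22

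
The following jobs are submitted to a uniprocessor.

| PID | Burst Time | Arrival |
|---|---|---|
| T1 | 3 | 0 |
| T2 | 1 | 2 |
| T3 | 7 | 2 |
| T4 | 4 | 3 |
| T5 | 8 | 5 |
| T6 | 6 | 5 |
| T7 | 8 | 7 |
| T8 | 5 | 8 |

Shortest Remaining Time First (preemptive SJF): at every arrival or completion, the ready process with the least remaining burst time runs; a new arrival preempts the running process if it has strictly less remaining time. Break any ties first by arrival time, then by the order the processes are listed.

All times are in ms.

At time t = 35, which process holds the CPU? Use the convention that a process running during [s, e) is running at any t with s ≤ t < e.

T7

Gantt: | T1 0-3 | T2 3-4 | T4 4-8 | T8 8-13 | T6 13-19 | T3 19-26 | T5 26-34 | T7 34-42 |
Completion: T1=3  T2=4  T3=26  T4=8  T5=34  T6=19  T7=42  T8=13
Turnaround (C−A): T1=3  T2=2  T3=24  T4=5  T5=29  T6=14  T7=35  T8=5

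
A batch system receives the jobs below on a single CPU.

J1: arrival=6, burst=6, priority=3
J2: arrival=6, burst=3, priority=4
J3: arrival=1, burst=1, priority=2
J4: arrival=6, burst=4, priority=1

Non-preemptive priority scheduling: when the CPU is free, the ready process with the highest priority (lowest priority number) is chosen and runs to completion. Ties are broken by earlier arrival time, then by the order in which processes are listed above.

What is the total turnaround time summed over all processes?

Timeline: | idle 0-1 | J3 1-2 | idle 2-6 | J4 6-10 | J1 10-16 | J2 16-19 |
Completion: J1=16  J2=19  J3=2  J4=10
Turnaround (C−A): J1=10  J2=13  J3=1  J4=4
Turnaround = completion − arrival: J1=10, J2=13, J3=1, J4=4
Total turnaround = 10 + 13 + 1 + 4 = 28

28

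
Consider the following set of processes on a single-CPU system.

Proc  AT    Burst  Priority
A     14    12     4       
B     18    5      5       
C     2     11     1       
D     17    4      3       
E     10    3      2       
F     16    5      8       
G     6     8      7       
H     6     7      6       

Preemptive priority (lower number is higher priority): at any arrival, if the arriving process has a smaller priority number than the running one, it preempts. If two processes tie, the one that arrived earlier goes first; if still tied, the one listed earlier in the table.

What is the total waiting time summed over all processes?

Gantt: | idle 0-2 | C 2-13 | E 13-16 | A 16-17 | D 17-21 | A 21-32 | B 32-37 | H 37-44 | G 44-52 | F 52-57 |
Completion: A=32  B=37  C=13  D=21  E=16  F=57  G=52  H=44
Waiting = turnaround − burst: A=6, B=14, C=0, D=0, E=3, F=36, G=38, H=31
Total waiting = 6 + 14 + 0 + 0 + 3 + 36 + 38 + 31 = 128

128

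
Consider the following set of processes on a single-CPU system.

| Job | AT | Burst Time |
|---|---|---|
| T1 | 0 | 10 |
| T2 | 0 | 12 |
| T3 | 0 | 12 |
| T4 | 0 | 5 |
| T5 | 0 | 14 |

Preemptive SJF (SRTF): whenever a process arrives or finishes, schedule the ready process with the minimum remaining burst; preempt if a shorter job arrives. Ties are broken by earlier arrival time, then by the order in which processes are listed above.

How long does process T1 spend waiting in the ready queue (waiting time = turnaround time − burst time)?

5

Schedule: | T4 0-5 | T1 5-15 | T2 15-27 | T3 27-39 | T5 39-53 |
Completion: T1=15  T2=27  T3=39  T4=5  T5=53
Turnaround (C−A): T1=15  T2=27  T3=39  T4=5  T5=53
Waiting(T1) = turnaround − burst = 15 − 10 = 5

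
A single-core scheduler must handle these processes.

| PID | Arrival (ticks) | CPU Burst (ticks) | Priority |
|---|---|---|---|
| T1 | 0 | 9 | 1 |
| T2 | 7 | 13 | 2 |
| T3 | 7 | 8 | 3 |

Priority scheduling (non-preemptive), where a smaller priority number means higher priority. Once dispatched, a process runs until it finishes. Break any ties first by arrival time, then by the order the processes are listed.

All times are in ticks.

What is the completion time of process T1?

Timeline: | T1 0-9 | T2 9-22 | T3 22-30 |
Completion: T1=9  T2=22  T3=30
Turnaround (C−A): T1=9  T2=15  T3=23

9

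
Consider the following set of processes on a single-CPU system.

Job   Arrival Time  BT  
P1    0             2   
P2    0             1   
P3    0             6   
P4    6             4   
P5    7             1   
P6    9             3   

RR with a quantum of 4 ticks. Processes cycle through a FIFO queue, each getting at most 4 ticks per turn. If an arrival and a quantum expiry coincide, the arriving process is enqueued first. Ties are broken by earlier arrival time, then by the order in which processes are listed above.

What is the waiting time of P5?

4

Schedule: | P1 0-2 | P2 2-3 | P3 3-7 | P4 7-11 | P5 11-12 | P3 12-14 | P6 14-17 |
Completion: P1=2  P2=3  P3=14  P4=11  P5=12  P6=17
Turnaround (C−A): P1=2  P2=3  P3=14  P4=5  P5=5  P6=8
Waiting(P5) = turnaround − burst = 5 − 1 = 4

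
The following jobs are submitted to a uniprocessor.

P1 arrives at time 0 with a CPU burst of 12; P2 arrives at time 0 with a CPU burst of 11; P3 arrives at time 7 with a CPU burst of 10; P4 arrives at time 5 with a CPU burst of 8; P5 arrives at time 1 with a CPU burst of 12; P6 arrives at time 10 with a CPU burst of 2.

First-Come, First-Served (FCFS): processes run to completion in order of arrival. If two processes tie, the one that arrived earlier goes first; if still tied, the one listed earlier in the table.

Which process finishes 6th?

Timeline: | P1 0-12 | P2 12-23 | P5 23-35 | P4 35-43 | P3 43-53 | P6 53-55 |
Completion: P1=12  P2=23  P3=53  P4=43  P5=35  P6=55
Finish order: P1 → P2 → P5 → P4 → P3 → P6

P6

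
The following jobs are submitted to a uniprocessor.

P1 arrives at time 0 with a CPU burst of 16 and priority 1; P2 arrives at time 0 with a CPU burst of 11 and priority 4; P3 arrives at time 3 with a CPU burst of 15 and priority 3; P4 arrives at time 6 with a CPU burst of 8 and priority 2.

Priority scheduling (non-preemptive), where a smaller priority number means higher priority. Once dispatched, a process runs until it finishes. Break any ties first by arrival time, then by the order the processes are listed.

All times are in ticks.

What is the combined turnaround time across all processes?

Timeline: | P1 0-16 | P4 16-24 | P3 24-39 | P2 39-50 |
Completion: P1=16  P2=50  P3=39  P4=24
Turnaround = completion − arrival: P1=16, P2=50, P3=36, P4=18
Total turnaround = 16 + 50 + 36 + 18 = 120

120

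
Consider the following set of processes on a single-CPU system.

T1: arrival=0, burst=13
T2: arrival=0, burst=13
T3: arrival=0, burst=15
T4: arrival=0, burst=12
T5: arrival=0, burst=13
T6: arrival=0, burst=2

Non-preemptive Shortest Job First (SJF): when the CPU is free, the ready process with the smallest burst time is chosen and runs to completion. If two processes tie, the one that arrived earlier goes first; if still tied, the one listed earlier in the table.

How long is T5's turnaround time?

53

Schedule: | T6 0-2 | T4 2-14 | T1 14-27 | T2 27-40 | T5 40-53 | T3 53-68 |
Completion: T1=27  T2=40  T3=68  T4=14  T5=53  T6=2
Turnaround(T5) = completion − arrival = 53 − 0 = 53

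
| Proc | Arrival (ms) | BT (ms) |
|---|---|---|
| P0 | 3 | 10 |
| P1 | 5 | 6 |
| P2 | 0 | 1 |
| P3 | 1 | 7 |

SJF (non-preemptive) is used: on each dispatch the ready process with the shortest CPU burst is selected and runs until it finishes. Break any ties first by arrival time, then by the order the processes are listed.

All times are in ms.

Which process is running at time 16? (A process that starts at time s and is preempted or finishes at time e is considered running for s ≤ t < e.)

P0

Schedule: | P2 0-1 | P3 1-8 | P1 8-14 | P0 14-24 |
Completion: P0=24  P1=14  P2=1  P3=8
Turnaround (C−A): P0=21  P1=9  P2=1  P3=7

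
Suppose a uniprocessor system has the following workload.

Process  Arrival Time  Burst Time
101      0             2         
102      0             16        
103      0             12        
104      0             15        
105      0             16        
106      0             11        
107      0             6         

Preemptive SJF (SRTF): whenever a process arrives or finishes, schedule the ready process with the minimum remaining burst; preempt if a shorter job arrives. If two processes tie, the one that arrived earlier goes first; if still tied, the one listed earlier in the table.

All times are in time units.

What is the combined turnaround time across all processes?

Schedule: | 101 0-2 | 107 2-8 | 106 8-19 | 103 19-31 | 104 31-46 | 102 46-62 | 105 62-78 |
Completion: 101=2  102=62  103=31  104=46  105=78  106=19  107=8
Turnaround = completion − arrival: 101=2, 102=62, 103=31, 104=46, 105=78, 106=19, 107=8
Total turnaround = 2 + 62 + 31 + 46 + 78 + 19 + 8 = 246

246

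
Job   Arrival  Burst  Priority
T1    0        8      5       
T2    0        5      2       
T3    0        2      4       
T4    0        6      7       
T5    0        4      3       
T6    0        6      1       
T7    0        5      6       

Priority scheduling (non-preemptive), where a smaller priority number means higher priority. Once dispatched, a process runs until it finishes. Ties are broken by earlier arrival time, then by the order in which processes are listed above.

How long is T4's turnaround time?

36

Gantt: | T6 0-6 | T2 6-11 | T5 11-15 | T3 15-17 | T1 17-25 | T7 25-30 | T4 30-36 |
Completion: T1=25  T2=11  T3=17  T4=36  T5=15  T6=6  T7=30
Turnaround (C−A): T1=25  T2=11  T3=17  T4=36  T5=15  T6=6  T7=30
Turnaround(T4) = completion − arrival = 36 − 0 = 36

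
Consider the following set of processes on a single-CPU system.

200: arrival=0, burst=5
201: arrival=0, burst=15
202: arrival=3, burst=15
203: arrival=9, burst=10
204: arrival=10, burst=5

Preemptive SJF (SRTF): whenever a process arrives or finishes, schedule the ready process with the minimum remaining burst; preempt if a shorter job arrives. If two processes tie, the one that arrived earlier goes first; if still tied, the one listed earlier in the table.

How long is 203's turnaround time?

Schedule: | 200 0-5 | 201 5-9 | 203 9-10 | 204 10-15 | 203 15-24 | 201 24-35 | 202 35-50 |
Completion: 200=5  201=35  202=50  203=24  204=15
Turnaround(203) = completion − arrival = 24 − 9 = 15

15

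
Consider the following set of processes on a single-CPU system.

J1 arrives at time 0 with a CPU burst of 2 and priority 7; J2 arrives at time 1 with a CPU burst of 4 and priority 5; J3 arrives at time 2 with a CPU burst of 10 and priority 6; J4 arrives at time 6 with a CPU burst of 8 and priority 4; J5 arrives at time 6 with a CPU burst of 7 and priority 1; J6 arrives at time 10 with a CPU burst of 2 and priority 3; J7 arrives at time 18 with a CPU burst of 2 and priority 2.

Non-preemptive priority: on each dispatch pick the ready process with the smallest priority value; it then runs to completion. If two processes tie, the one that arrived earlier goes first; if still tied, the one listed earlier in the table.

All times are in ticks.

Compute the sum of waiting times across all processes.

Schedule: | J1 0-2 | J2 2-6 | J5 6-13 | J6 13-15 | J4 15-23 | J7 23-25 | J3 25-35 |
Completion: J1=2  J2=6  J3=35  J4=23  J5=13  J6=15  J7=25
Turnaround (C−A): J1=2  J2=5  J3=33  J4=17  J5=7  J6=5  J7=7
Waiting = turnaround − burst: J1=0, J2=1, J3=23, J4=9, J5=0, J6=3, J7=5
Total waiting = 0 + 1 + 23 + 9 + 0 + 3 + 5 = 41

41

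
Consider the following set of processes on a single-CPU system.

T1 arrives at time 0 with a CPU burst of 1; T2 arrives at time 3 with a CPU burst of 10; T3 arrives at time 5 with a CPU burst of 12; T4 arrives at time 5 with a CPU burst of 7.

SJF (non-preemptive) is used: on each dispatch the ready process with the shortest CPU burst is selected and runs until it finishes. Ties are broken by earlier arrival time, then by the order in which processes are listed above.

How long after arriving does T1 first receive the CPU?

Gantt: | T1 0-1 | idle 1-3 | T2 3-13 | T4 13-20 | T3 20-32 |
Completion: T1=1  T2=13  T3=32  T4=20
Turnaround (C−A): T1=1  T2=10  T3=27  T4=15
Response(T1) = first start − arrival = 0 − 0 = 0

0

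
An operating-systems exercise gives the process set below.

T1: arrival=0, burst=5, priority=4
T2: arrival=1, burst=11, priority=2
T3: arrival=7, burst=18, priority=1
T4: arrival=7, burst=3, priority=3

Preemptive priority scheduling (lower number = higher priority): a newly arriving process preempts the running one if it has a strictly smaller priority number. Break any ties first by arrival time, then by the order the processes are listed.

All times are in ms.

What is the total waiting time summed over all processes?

Schedule: | T1 0-1 | T2 1-7 | T3 7-25 | T2 25-30 | T4 30-33 | T1 33-37 |
Completion: T1=37  T2=30  T3=25  T4=33
Turnaround (C−A): T1=37  T2=29  T3=18  T4=26
Waiting = turnaround − burst: T1=32, T2=18, T3=0, T4=23
Total waiting = 32 + 18 + 0 + 23 = 73

73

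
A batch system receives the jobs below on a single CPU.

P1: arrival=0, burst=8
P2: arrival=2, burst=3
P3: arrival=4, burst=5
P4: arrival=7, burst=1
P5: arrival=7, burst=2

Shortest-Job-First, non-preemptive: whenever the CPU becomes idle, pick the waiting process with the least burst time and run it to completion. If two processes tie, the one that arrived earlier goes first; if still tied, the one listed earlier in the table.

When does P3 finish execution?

19

Gantt: | P1 0-8 | P4 8-9 | P5 9-11 | P2 11-14 | P3 14-19 |
Completion: P1=8  P2=14  P3=19  P4=9  P5=11
Turnaround (C−A): P1=8  P2=12  P3=15  P4=2  P5=4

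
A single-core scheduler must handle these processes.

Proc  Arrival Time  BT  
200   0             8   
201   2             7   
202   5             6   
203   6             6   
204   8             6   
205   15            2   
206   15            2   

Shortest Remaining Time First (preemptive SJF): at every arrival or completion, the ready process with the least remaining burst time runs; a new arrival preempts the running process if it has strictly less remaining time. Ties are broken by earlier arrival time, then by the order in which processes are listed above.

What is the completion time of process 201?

37

Timeline: | 200 0-8 | 202 8-14 | 203 14-15 | 205 15-17 | 206 17-19 | 203 19-24 | 204 24-30 | 201 30-37 |
Completion: 200=8  201=37  202=14  203=24  204=30  205=17  206=19
Turnaround (C−A): 200=8  201=35  202=9  203=18  204=22  205=2  206=4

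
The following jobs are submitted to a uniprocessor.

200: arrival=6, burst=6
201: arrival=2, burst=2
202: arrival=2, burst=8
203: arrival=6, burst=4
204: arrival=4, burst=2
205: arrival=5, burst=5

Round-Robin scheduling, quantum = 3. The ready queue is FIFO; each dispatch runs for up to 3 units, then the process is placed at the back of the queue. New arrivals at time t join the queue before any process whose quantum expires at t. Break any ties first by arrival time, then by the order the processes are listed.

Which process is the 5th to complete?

203

Gantt: | idle 0-2 | 201 2-4 | 202 4-7 | 204 7-9 | 205 9-12 | 200 12-15 | 203 15-18 | 202 18-21 | 205 21-23 | 200 23-26 | 203 26-27 | 202 27-29 |
Completion: 200=26  201=4  202=29  203=27  204=9  205=23
Turnaround (C−A): 200=20  201=2  202=27  203=21  204=5  205=18
Finish order: 201 → 204 → 205 → 200 → 203 → 202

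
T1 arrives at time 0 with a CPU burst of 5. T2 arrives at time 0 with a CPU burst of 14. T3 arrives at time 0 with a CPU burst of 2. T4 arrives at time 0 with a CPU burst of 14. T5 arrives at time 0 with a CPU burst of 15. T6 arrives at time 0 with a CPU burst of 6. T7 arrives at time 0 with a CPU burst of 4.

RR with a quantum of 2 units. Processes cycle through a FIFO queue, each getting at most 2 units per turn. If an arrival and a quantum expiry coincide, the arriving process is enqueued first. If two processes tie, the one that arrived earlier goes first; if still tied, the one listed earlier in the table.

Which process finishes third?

T1

Schedule: | T1 0-2 | T2 2-4 | T3 4-6 | T4 6-8 | T5 8-10 | T6 10-12 | T7 12-14 | T1 14-16 | T2 16-18 | T4 18-20 | T5 20-22 | T6 22-24 | T7 24-26 | T1 26-27 | T2 27-29 | T4 29-31 | T5 31-33 | T6 33-35 | T2 35-37 | T4 37-39 | T5 39-41 | T2 41-43 | T4 43-45 | T5 45-47 | T2 47-49 | T4 49-51 | T5 51-53 | T2 53-55 | T4 55-57 | T5 57-60 |
Completion: T1=27  T2=55  T3=6  T4=57  T5=60  T6=35  T7=26
Finish order: T3 → T7 → T1 → T6 → T2 → T4 → T5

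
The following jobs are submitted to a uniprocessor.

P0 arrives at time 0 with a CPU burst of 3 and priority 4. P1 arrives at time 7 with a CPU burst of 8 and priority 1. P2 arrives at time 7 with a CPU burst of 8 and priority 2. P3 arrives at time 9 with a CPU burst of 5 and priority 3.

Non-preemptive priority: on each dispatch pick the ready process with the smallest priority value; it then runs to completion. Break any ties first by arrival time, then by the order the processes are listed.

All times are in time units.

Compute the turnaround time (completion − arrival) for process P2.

16

Schedule: | P0 0-3 | idle 3-7 | P1 7-15 | P2 15-23 | P3 23-28 |
Completion: P0=3  P1=15  P2=23  P3=28
Turnaround (C−A): P0=3  P1=8  P2=16  P3=19
Turnaround(P2) = completion − arrival = 23 − 7 = 16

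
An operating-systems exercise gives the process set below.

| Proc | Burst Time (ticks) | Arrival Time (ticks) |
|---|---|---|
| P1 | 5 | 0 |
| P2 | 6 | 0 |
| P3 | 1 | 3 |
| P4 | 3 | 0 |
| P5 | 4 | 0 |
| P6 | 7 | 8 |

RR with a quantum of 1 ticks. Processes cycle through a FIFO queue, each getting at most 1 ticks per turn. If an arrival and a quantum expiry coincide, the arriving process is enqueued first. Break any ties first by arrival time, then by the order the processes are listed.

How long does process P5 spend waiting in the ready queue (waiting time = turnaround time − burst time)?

14

Timeline: | P1 0-1 | P2 1-2 | P4 2-3 | P5 3-4 | P1 4-5 | P2 5-6 | P3 6-7 | P4 7-8 | P5 8-9 | P1 9-10 | P2 10-11 | P6 11-12 | P4 12-13 | P5 13-14 | P1 14-15 | P2 15-16 | P6 16-17 | P5 17-18 | P1 18-19 | P2 19-20 | P6 20-21 | P2 21-22 | P6 22-26 |
Completion: P1=19  P2=22  P3=7  P4=13  P5=18  P6=26
Turnaround (C−A): P1=19  P2=22  P3=4  P4=13  P5=18  P6=18
Waiting(P5) = turnaround − burst = 18 − 4 = 14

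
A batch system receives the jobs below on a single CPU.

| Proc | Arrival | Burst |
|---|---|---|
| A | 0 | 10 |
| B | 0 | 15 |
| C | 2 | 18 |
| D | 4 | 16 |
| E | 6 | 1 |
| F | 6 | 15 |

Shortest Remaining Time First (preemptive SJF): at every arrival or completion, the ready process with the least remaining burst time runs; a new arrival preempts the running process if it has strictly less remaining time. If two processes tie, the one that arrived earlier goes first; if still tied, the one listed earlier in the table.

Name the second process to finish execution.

A

Timeline: | A 0-6 | E 6-7 | A 7-11 | B 11-26 | F 26-41 | D 41-57 | C 57-75 |
Completion: A=11  B=26  C=75  D=57  E=7  F=41
Turnaround (C−A): A=11  B=26  C=73  D=53  E=1  F=35
Finish order: E → A → B → F → D → C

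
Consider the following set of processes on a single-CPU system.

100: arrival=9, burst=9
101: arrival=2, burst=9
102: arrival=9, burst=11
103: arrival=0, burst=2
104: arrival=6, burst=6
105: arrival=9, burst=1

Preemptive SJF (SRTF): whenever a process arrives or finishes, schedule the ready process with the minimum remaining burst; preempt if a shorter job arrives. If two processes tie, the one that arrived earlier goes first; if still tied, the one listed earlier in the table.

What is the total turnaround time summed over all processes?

Schedule: | 103 0-2 | 101 2-9 | 105 9-10 | 101 10-12 | 104 12-18 | 100 18-27 | 102 27-38 |
Completion: 100=27  101=12  102=38  103=2  104=18  105=10
Turnaround = completion − arrival: 100=18, 101=10, 102=29, 103=2, 104=12, 105=1
Total turnaround = 18 + 10 + 29 + 2 + 12 + 1 = 72

72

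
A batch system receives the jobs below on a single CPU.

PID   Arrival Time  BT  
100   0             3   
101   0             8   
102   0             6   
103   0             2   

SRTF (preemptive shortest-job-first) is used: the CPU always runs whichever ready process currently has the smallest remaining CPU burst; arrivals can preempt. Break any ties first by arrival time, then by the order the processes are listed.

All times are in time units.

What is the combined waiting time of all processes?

Gantt: | 103 0-2 | 100 2-5 | 102 5-11 | 101 11-19 |
Completion: 100=5  101=19  102=11  103=2
Turnaround (C−A): 100=5  101=19  102=11  103=2
Waiting = turnaround − burst: 100=2, 101=11, 102=5, 103=0
Total waiting = 2 + 11 + 5 + 0 = 18

18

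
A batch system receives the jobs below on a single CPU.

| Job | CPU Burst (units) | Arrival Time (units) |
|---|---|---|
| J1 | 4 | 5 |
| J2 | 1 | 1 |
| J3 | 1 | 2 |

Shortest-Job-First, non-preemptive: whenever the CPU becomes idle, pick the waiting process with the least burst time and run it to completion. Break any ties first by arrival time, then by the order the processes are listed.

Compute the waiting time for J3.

0

Gantt: | idle 0-1 | J2 1-2 | J3 2-3 | idle 3-5 | J1 5-9 |
Completion: J1=9  J2=2  J3=3
Turnaround (C−A): J1=4  J2=1  J3=1
Waiting(J3) = turnaround − burst = 1 − 1 = 0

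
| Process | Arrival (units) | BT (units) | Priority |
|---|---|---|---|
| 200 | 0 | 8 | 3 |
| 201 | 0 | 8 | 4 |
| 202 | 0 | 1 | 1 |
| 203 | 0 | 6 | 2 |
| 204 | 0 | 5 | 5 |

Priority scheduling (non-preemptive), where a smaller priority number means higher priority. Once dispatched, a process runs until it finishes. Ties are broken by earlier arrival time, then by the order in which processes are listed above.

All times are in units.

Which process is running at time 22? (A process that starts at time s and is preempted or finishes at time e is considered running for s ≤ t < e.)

201

Gantt: | 202 0-1 | 203 1-7 | 200 7-15 | 201 15-23 | 204 23-28 |
Completion: 200=15  201=23  202=1  203=7  204=28
Turnaround (C−A): 200=15  201=23  202=1  203=7  204=28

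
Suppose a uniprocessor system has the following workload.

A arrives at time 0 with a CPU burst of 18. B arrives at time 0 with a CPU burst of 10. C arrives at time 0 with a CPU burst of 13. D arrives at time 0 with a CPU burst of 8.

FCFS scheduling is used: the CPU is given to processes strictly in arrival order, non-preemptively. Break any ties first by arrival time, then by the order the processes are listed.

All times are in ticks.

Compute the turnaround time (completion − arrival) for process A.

Timeline: | A 0-18 | B 18-28 | C 28-41 | D 41-49 |
Completion: A=18  B=28  C=41  D=49
Turnaround(A) = completion − arrival = 18 − 0 = 18

18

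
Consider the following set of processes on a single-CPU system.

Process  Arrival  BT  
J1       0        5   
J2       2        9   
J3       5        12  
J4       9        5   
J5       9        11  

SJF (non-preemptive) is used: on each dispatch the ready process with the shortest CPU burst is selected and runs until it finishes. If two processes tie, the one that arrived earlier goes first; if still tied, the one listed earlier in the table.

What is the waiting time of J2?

3

Gantt: | J1 0-5 | J2 5-14 | J4 14-19 | J5 19-30 | J3 30-42 |
Completion: J1=5  J2=14  J3=42  J4=19  J5=30
Turnaround (C−A): J1=5  J2=12  J3=37  J4=10  J5=21
Waiting(J2) = turnaround − burst = 12 − 9 = 3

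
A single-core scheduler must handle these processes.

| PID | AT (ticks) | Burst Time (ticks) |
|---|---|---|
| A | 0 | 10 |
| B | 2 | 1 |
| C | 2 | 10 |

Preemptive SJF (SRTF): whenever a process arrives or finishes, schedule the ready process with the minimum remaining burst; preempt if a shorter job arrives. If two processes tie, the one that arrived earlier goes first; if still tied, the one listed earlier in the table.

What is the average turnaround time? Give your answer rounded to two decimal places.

Timeline: | A 0-2 | B 2-3 | A 3-11 | C 11-21 |
Completion: A=11  B=3  C=21
Turnaround times: A=11, B=1, C=19
Average turnaround = (11+1+19) / 3 = 31/3 = 10.33

10.33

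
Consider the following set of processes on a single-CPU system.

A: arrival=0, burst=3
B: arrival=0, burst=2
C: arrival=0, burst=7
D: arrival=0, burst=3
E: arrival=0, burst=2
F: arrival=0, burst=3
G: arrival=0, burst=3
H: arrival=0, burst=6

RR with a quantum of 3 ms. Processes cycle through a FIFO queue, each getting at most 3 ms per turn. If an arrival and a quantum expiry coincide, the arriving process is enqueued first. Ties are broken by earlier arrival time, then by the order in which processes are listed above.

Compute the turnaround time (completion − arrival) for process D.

11

Schedule: | A 0-3 | B 3-5 | C 5-8 | D 8-11 | E 11-13 | F 13-16 | G 16-19 | H 19-22 | C 22-25 | H 25-28 | C 28-29 |
Completion: A=3  B=5  C=29  D=11  E=13  F=16  G=19  H=28
Turnaround (C−A): A=3  B=5  C=29  D=11  E=13  F=16  G=19  H=28
Turnaround(D) = completion − arrival = 11 − 0 = 11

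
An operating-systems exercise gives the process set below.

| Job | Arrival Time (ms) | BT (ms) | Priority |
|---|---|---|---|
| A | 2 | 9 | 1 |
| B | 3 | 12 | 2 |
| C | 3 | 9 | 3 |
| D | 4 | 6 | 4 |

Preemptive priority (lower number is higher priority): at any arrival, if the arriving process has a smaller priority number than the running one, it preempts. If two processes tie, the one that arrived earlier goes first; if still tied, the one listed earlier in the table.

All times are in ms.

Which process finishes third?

C

Schedule: | idle 0-2 | A 2-11 | B 11-23 | C 23-32 | D 32-38 |
Completion: A=11  B=23  C=32  D=38
Turnaround (C−A): A=9  B=20  C=29  D=34
Finish order: A → B → C → D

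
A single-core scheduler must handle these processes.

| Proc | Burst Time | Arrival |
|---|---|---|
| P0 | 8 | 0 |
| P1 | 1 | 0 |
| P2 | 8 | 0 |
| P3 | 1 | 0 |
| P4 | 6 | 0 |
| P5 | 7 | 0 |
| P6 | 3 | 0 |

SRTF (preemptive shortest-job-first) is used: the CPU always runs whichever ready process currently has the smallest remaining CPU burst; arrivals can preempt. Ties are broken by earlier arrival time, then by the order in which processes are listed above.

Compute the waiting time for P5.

Gantt: | P1 0-1 | P3 1-2 | P6 2-5 | P4 5-11 | P5 11-18 | P0 18-26 | P2 26-34 |
Completion: P0=26  P1=1  P2=34  P3=2  P4=11  P5=18  P6=5
Waiting(P5) = turnaround − burst = 18 − 7 = 11

11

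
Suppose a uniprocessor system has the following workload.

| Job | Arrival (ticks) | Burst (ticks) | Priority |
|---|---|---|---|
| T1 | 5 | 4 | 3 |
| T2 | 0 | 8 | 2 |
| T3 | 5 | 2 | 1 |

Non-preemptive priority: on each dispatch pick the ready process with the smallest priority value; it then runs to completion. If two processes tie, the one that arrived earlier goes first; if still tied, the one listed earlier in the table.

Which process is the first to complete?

T2

Gantt: | T2 0-8 | T3 8-10 | T1 10-14 |
Completion: T1=14  T2=8  T3=10
Turnaround (C−A): T1=9  T2=8  T3=5
Finish order: T2 → T3 → T1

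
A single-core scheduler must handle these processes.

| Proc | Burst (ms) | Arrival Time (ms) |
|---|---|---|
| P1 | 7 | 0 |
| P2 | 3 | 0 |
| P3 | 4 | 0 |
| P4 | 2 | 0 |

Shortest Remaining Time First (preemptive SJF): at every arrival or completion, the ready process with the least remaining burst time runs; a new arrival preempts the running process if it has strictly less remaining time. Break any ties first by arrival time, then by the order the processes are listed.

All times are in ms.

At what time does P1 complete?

16

Timeline: | P4 0-2 | P2 2-5 | P3 5-9 | P1 9-16 |
Completion: P1=16  P2=5  P3=9  P4=2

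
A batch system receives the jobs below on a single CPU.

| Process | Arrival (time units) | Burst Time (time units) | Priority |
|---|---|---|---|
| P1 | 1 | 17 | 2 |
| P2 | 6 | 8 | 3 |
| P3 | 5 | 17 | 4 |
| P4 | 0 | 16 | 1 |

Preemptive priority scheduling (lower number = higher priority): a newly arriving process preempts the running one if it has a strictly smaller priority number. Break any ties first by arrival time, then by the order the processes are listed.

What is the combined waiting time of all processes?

Schedule: | P4 0-16 | P1 16-33 | P2 33-41 | P3 41-58 |
Completion: P1=33  P2=41  P3=58  P4=16
Turnaround (C−A): P1=32  P2=35  P3=53  P4=16
Waiting = turnaround − burst: P1=15, P2=27, P3=36, P4=0
Total waiting = 15 + 27 + 36 + 0 = 78

78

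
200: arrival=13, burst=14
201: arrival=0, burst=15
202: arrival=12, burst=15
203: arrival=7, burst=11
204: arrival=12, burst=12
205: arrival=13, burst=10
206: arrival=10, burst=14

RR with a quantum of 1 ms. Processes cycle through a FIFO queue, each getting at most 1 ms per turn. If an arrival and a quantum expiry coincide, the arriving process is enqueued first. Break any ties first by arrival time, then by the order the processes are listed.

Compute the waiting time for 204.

59

Schedule: | 201 0-7 | 203 7-8 | 201 8-9 | 203 9-10 | 201 10-11 | 206 11-12 | 203 12-13 | 201 13-14 | 202 14-15 | 204 15-16 | 206 16-17 | 200 17-18 | 205 18-19 | 203 19-20 | 201 20-21 | 202 21-22 | 204 22-23 | 206 23-24 | 200 24-25 | 205 25-26 | 203 26-27 | 201 27-28 | 202 28-29 | 204 29-30 | 206 30-31 | 200 31-32 | 205 32-33 | 203 33-34 | 201 34-35 | 202 35-36 | 204 36-37 | 206 37-38 | 200 38-39 | 205 39-40 | 203 40-41 | 201 41-42 | 202 42-43 | 204 43-44 | 206 44-45 | 200 45-46 | 205 46-47 | 203 47-48 | 201 48-49 | 202 49-50 | 204 50-51 | 206 51-52 | 200 52-53 | 205 53-54 | 203 54-55 | 202 55-56 | 204 56-57 | 206 57-58 | 200 58-59 | 205 59-60 | 203 60-61 | 202 61-62 | 204 62-63 | 206 63-64 | 200 64-65 | 205 65-66 | 203 66-67 | 202 67-68 | 204 68-69 | 206 69-70 | 200 70-71 | 205 71-72 | 202 72-73 | 204 73-74 | 206 74-75 | 200 75-76 | 205 76-77 | 202 77-78 | 204 78-79 | 206 79-80 | 200 80-81 | 202 81-82 | 204 82-83 | 206 83-84 | 200 84-85 | 202 85-86 | 206 86-87 | 200 87-88 | 202 88-89 | 200 89-90 | 202 90-91 |
Completion: 200=90  201=49  202=91  203=67  204=83  205=77  206=87
Turnaround (C−A): 200=77  201=49  202=79  203=60  204=71  205=64  206=77
Waiting(204) = turnaround − burst = 71 − 12 = 59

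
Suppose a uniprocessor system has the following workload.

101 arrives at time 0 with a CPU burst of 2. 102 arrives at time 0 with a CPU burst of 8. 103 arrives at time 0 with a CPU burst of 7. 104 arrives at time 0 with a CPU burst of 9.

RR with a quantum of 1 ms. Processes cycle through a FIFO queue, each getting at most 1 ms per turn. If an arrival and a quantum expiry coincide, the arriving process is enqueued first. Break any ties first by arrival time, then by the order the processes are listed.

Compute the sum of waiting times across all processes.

51

Timeline: | 101 0-1 | 102 1-2 | 103 2-3 | 104 3-4 | 101 4-5 | 102 5-6 | 103 6-7 | 104 7-8 | 102 8-9 | 103 9-10 | 104 10-11 | 102 11-12 | 103 12-13 | 104 13-14 | 102 14-15 | 103 15-16 | 104 16-17 | 102 17-18 | 103 18-19 | 104 19-20 | 102 20-21 | 103 21-22 | 104 22-23 | 102 23-24 | 104 24-26 |
Completion: 101=5  102=24  103=22  104=26
Waiting = turnaround − burst: 101=3, 102=16, 103=15, 104=17
Total waiting = 3 + 16 + 15 + 17 = 51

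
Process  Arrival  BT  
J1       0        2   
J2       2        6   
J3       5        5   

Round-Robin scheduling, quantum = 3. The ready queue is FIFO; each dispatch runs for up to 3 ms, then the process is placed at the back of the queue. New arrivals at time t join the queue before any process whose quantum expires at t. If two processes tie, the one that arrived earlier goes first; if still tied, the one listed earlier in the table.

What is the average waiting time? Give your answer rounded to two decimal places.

Timeline: | J1 0-2 | J2 2-5 | J3 5-8 | J2 8-11 | J3 11-13 |
Completion: J1=2  J2=11  J3=13
Waiting times: J1=0, J2=3, J3=3
Average waiting = (0+3+3) / 3 = 6/3 = 2.00

2.00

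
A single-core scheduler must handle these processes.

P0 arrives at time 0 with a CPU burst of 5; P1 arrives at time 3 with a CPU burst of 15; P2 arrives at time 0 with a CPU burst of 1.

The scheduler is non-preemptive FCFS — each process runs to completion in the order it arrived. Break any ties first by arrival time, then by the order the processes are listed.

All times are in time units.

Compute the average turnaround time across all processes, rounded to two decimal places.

9.67

Schedule: | P0 0-5 | P2 5-6 | P1 6-21 |
Completion: P0=5  P1=21  P2=6
Turnaround times: P0=5, P1=18, P2=6
Average turnaround = (5+18+6) / 3 = 29/3 = 9.67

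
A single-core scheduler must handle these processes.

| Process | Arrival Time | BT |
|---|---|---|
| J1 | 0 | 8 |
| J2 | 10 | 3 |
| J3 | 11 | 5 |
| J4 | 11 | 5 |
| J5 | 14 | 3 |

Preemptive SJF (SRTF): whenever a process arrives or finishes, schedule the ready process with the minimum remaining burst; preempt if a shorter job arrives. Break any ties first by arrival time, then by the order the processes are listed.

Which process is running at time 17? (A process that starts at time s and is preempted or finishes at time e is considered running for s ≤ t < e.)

Schedule: | J1 0-8 | idle 8-10 | J2 10-13 | J3 13-14 | J5 14-17 | J3 17-21 | J4 21-26 |
Completion: J1=8  J2=13  J3=21  J4=26  J5=17
Turnaround (C−A): J1=8  J2=3  J3=10  J4=15  J5=3

J3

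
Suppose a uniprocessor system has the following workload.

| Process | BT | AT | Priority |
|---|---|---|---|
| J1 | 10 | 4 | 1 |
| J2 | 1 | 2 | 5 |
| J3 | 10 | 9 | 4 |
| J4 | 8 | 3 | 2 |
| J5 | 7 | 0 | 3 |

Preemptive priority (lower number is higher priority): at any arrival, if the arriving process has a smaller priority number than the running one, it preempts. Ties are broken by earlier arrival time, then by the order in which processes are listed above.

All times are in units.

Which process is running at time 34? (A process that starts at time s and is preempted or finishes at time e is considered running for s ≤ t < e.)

Gantt: | J5 0-3 | J4 3-4 | J1 4-14 | J4 14-21 | J5 21-25 | J3 25-35 | J2 35-36 |
Completion: J1=14  J2=36  J3=35  J4=21  J5=25
Turnaround (C−A): J1=10  J2=34  J3=26  J4=18  J5=25

J3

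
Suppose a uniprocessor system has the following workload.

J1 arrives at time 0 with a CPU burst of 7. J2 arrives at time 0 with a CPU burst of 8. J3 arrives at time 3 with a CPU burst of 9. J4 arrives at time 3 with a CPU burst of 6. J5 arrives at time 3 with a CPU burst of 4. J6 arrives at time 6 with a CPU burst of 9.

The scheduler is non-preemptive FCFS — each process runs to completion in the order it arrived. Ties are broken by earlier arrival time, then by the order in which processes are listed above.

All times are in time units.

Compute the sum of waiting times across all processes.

95

Gantt: | J1 0-7 | J2 7-15 | J3 15-24 | J4 24-30 | J5 30-34 | J6 34-43 |
Completion: J1=7  J2=15  J3=24  J4=30  J5=34  J6=43
Turnaround (C−A): J1=7  J2=15  J3=21  J4=27  J5=31  J6=37
Waiting = turnaround − burst: J1=0, J2=7, J3=12, J4=21, J5=27, J6=28
Total waiting = 0 + 7 + 12 + 21 + 27 + 28 = 95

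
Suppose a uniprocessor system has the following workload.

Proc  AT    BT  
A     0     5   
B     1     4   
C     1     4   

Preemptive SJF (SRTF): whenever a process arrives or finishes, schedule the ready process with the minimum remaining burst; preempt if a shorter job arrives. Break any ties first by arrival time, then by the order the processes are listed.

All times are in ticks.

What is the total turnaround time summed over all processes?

25

Gantt: | A 0-5 | B 5-9 | C 9-13 |
Completion: A=5  B=9  C=13
Turnaround (C−A): A=5  B=8  C=12
Turnaround = completion − arrival: A=5, B=8, C=12
Total turnaround = 5 + 8 + 12 = 25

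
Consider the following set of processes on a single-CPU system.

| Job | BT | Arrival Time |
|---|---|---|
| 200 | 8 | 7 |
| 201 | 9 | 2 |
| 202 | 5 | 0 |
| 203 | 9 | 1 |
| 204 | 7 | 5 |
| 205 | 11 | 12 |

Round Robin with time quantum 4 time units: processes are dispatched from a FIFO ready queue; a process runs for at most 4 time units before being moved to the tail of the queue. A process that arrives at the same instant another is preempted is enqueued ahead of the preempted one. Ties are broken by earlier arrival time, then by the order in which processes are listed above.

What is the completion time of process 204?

36

Gantt: | 202 0-4 | 203 4-8 | 201 8-12 | 202 12-13 | 204 13-17 | 200 17-21 | 203 21-25 | 205 25-29 | 201 29-33 | 204 33-36 | 200 36-40 | 203 40-41 | 205 41-45 | 201 45-46 | 205 46-49 |
Completion: 200=40  201=46  202=13  203=41  204=36  205=49
Turnaround (C−A): 200=33  201=44  202=13  203=40  204=31  205=37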